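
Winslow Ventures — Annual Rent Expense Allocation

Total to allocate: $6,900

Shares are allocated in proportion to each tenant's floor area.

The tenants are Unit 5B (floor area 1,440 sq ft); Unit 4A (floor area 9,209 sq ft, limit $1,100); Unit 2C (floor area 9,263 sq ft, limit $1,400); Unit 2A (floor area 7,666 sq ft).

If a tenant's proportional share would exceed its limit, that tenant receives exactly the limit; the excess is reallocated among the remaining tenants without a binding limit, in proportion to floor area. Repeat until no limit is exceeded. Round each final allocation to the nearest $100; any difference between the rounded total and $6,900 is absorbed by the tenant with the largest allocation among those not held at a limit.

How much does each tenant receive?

Combined floor area = 27,578.
Proportional shares (ignoring caps): Unit 5B 360.29; Unit 4A 2,304.09; Unit 2C 2,317.60; Unit 2A 1,918.03.
Cap binds for Unit 4A ($1,100), Unit 2C ($1,400); residual $4,400 reallocated over remaining floor area 9,106.
Redistributed shares: Unit 5B 695.80 → $700; Unit 2A 3,704.20 → $3,700.

Unit 5B: $700 · Unit 4A: $1,100 · Unit 2C: $1,400 · Unit 2A: $3,700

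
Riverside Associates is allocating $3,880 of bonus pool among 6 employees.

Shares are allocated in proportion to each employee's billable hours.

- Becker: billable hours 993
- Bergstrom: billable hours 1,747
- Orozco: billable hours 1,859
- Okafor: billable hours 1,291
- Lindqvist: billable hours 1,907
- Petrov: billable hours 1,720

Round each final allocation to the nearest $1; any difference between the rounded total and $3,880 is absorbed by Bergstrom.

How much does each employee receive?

Becker: $405; Bergstrom: $713; Orozco: $758; Okafor: $526; Lindqvist: $777; Petrov: $701

Billable hours total: 9,517.
Pro-rata amounts: Becker 993/9,517 × $3,880 = 404.84; Bergstrom 1,747/9,517 × $3,880 = 712.24; Orozco 1,859/9,517 × $3,880 = 757.90; Okafor 1,291/9,517 × $3,880 = 526.33; Lindqvist 1,907/9,517 × $3,880 = 777.47; Petrov 1,720/9,517 × $3,880 = 701.23.
At nearest $1: Becker $405; Bergstrom $712; Orozco $758; Okafor $526; Lindqvist $777; Petrov $701. Sum = $3,879.
Difference $3,880 − $3,879 = +$1 applied to Bergstrom: Bergstrom becomes $713.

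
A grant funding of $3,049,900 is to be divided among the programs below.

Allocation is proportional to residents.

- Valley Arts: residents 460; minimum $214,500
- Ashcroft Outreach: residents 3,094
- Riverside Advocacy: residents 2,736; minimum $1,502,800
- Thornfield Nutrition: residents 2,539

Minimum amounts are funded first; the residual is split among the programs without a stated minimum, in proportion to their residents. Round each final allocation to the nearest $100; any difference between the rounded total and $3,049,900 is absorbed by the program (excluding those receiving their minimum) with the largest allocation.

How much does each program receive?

Guaranteed amounts: Valley Arts $214,500; Riverside Advocacy $1,502,800. Remaining pool $1,332,600.
Remaining pool split over remaining residents 5,633: Ashcroft Outreach 731,948.23 → $731,900; Thornfield Nutrition 600,651.77 → $600,700.

Valley Arts: $214,500 · Ashcroft Outreach: $731,900 · Riverside Advocacy: $1,502,800 · Thornfield Nutrition: $600,700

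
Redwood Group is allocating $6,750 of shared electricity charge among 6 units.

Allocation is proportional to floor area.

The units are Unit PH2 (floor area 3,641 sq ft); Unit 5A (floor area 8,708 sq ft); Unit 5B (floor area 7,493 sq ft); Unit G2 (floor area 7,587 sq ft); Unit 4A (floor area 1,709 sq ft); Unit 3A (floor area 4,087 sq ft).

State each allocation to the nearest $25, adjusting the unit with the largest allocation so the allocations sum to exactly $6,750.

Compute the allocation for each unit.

Unit PH2: $750 | Unit 5A: $1,750 | Unit 5B: $1,525 | Unit G2: $1,550 | Unit 4A: $350 | Unit 3A: $825

Total floor area = 33,225.
Pro-rata amounts: Unit PH2 3,641/33,225 × $6,750 = 739.71; Unit 5A 8,708/33,225 × $6,750 = 1,769.12; Unit 5B 7,493/33,225 × $6,750 = 1,522.28; Unit G2 7,587/33,225 × $6,750 = 1,541.38; Unit 4A 1,709/33,225 × $6,750 = 347.20; Unit 3A 4,087/33,225 × $6,750 = 830.32.
After rounding ($25): Unit PH2 $750; Unit 5A $1,775; Unit 5B $1,525; Unit G2 $1,550; Unit 4A $350; Unit 3A $825. Sum = $6,775.
Difference $6,750 − $6,775 = −$25 applied to largest allocation (Unit 5A): Unit 5A becomes $1,750.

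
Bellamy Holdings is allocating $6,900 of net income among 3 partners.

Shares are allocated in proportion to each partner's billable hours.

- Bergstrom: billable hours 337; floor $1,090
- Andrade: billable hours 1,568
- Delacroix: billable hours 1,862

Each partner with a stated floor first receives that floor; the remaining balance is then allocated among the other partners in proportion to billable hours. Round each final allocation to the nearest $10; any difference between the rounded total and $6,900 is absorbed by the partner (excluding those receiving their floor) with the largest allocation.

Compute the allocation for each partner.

Bergstrom: $1,090 | Andrade: $2,660 | Delacroix: $3,150

Minimums first: Bergstrom $1,090. Balance $5,810.
Balance split over remaining billable hours 3,430: Andrade 2,656.00 → $2,660; Delacroix 3,154.00 → $3,150.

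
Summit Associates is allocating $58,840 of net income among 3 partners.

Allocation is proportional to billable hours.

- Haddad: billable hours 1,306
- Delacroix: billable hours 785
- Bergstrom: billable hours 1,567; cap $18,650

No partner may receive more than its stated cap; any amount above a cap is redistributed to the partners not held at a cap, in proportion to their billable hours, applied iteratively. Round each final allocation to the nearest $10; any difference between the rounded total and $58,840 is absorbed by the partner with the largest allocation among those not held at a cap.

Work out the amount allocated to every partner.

Billable hours total: 3,658.
Proportional shares (ignoring caps): Haddad 21,007.39; Delacroix 12,626.95; Bergstrom 25,205.65.
Capped: Bergstrom ($18,650); remaining pool $40,190 reallocated over remaining billable hours 2,091.
Redistributed shares: Haddad 25,101.93 → $25,100; Delacroix 15,088.07 → $15,090.

Haddad: $25,100 | Delacroix: $15,090 | Bergstrom: $18,650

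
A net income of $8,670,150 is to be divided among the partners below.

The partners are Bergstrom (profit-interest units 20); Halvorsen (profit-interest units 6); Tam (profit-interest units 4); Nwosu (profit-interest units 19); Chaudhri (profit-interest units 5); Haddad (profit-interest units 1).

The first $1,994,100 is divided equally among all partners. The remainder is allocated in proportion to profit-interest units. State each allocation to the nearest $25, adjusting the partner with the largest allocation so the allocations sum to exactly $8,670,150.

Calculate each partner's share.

First tranche $1,994,100 split equally: $332,350 each.
Remainder $6,676,050 by profit-interest units (total 55): Bergstrom 2,427,654.55 → $2,427,650; Halvorsen 728,296.36 → $728,300; Tam 485,530.91 → $485,525; Nwosu 2,306,271.82 → $2,306,275; Chaudhri 606,913.64 → $606,925; Haddad 121,382.73 → $121,375.
Totals: Bergstrom $332,350 + $2,427,650 = $2,760,000; Halvorsen $332,350 + $728,300 = $1,060,650; Tam $332,350 + $485,525 = $817,875; Nwosu $332,350 + $2,306,275 = $2,638,625; Chaudhri $332,350 + $606,925 = $939,275; Haddad $332,350 + $121,375 = $453,725.

Bergstrom: $2,760,000 · Halvorsen: $1,060,650 · Tam: $817,875 · Nwosu: $2,638,625 · Chaudhri: $939,275 · Haddad: $453,725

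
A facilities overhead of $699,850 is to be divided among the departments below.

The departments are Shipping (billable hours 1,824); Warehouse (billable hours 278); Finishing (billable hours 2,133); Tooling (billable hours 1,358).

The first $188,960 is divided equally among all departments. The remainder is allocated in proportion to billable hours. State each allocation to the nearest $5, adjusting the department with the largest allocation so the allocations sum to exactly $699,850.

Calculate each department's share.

Shipping: $213,850 | Warehouse: $72,635 | Finishing: $242,080 | Tooling: $171,285

First tranche $188,960 split equally: $47,240 each.
Remainder $510,890 by billable hours (total 5,593): Shipping 166,612.44 → $166,610; Warehouse 25,393.78 → $25,395; Finishing 194,837.90 → $194,840; Tooling 124,045.88 → $124,045.
Totals: Shipping $47,240 + $166,610 = $213,850; Warehouse $47,240 + $25,395 = $72,635; Finishing $47,240 + $194,840 = $242,080; Tooling $47,240 + $124,045 = $171,285.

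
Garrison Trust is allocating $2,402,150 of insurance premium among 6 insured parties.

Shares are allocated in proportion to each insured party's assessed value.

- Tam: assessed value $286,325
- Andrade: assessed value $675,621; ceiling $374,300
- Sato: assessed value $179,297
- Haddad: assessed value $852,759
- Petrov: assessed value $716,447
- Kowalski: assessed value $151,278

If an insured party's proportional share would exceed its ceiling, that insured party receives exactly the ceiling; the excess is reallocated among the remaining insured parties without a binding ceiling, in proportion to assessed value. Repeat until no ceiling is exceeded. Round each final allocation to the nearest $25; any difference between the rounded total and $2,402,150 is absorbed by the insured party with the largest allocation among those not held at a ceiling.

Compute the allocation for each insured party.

Tam: $265,600 · Andrade: $374,300 · Sato: $166,325 · Haddad: $791,025 · Petrov: $664,575 · Kowalski: $140,325

Sum of assessed value: 2,861,727.
Unconstrained shares: Tam 240,342.84; Andrade 567,120.13; Sato 150,502.93; Haddad 715,810.78; Petrov 601,389.71; Kowalski 126,983.62.
Held at cap: Andrade ($374,300); balance $2,027,850 reallocated over remaining assessed value 2,186,106.
Redistributed shares: Tam 265,597.44 → $265,600; Sato 166,317.38 → $166,325; Haddad 791,026.30 → $791,025; Petrov 664,582.16 → $664,575; Kowalski 140,326.72 → $140,325.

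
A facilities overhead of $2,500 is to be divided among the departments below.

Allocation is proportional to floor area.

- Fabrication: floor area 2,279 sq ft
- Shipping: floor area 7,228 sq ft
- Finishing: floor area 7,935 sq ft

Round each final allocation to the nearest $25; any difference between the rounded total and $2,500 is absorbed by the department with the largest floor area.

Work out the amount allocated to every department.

Sum of floor area: 17,442.
Proportional shares: Fabrication 2,279/17,442 × $2,500 = 326.65; Shipping 7,228/17,442 × $2,500 = 1,036.01; Finishing 7,935/17,442 × $2,500 = 1,137.34.
After rounding ($25): Fabrication $325; Shipping $1,025; Finishing $1,125. Sum = $2,475.
Difference $2,500 − $2,475 = +$25 applied to largest floor area (Finishing): Finishing becomes $1,150.

Fabrication: $325 · Shipping: $1,025 · Finishing: $1,150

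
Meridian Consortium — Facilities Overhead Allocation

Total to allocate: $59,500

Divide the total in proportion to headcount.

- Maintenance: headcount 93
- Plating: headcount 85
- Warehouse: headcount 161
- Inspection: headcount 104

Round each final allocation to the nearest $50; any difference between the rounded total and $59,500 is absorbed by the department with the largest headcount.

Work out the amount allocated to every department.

Headcount total: 443.
Proportional shares: Maintenance 93/443 × $59,500 = 12,490.97; Plating 85/443 × $59,500 = 11,416.48; Warehouse 161/443 × $59,500 = 21,624.15; Inspection 104/443 × $59,500 = 13,968.40.
Rounded to nearest $50: Maintenance $12,500; Plating $11,400; Warehouse $21,600; Inspection $13,950. Sum = $59,450.
Difference $59,500 − $59,450 = +$50 applied to largest headcount (Warehouse): Warehouse becomes $21,650.

Maintenance: $12,500 | Plating: $11,400 | Warehouse: $21,650 | Inspection: $13,950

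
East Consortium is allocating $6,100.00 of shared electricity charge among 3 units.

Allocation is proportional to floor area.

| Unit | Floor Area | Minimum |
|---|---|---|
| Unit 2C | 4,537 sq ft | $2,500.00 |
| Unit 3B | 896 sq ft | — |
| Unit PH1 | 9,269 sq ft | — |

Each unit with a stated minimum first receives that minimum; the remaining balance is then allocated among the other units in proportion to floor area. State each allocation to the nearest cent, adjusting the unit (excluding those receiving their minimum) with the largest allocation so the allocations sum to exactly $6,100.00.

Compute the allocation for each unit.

Guaranteed amounts: Unit 2C $2,500.00. Balance $3,600.00.
Balance split over remaining floor area 10,165: Unit 3B 317.3242 → $317.32; Unit PH1 3,282.6758 → $3,282.68.

Unit 2C: $2,500.00; Unit 3B: $317.32; Unit PH1: $3,282.68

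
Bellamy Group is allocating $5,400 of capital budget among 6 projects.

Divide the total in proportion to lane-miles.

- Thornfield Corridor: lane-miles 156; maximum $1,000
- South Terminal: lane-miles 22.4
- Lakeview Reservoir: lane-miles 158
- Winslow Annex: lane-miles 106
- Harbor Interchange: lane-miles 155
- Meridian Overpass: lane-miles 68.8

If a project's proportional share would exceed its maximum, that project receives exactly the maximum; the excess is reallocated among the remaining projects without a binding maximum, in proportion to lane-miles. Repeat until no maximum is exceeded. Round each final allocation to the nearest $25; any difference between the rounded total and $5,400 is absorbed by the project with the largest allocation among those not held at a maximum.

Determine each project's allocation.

Sum of lane-miles: 666.2.
Unconstrained shares: Thornfield Corridor 1,264.49; South Terminal 181.57; Lakeview Reservoir 1,280.70; Winslow Annex 859.20; Harbor Interchange 1,256.38; Meridian Overpass 557.67.
Held at cap: Thornfield Corridor ($1,000); balance $4,400 reallocated over remaining lane-miles 510.2.
Redistributed shares: South Terminal 193.18 → $200; Lakeview Reservoir 1,362.60 → $1,375; Winslow Annex 914.15 → $925; Harbor Interchange 1,336.73 → $1,325; Meridian Overpass 593.34 → $600.
Rounding difference −$25 applied to Lakeview Reservoir → $1,350.

Thornfield Corridor: $1,000 · South Terminal: $200 · Lakeview Reservoir: $1,350 · Winslow Annex: $925 · Harbor Interchange: $1,325 · Meridian Overpass: $600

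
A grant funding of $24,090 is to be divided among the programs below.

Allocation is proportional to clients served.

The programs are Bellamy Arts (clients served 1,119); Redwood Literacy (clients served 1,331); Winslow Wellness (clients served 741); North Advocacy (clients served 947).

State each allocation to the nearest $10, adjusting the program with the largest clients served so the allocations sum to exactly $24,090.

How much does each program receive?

Bellamy Arts: $6,510 · Redwood Literacy: $7,760 · Winslow Wellness: $4,310 · North Advocacy: $5,510

Total clients served = 4,138.
Pro-rata amounts: Bellamy Arts 1,119/4,138 × $24,090 = 6,514.43; Redwood Literacy 1,331/4,138 × $24,090 = 7,748.62; Winslow Wellness 741/4,138 × $24,090 = 4,313.84; North Advocacy 947/4,138 × $24,090 = 5,513.11.
After rounding ($10): Bellamy Arts $6,510; Redwood Literacy $7,750; Winslow Wellness $4,310; North Advocacy $5,510. Sum = $24,080.
Difference $24,090 − $24,080 = +$10 applied to largest clients served (Redwood Literacy): Redwood Literacy becomes $7,760.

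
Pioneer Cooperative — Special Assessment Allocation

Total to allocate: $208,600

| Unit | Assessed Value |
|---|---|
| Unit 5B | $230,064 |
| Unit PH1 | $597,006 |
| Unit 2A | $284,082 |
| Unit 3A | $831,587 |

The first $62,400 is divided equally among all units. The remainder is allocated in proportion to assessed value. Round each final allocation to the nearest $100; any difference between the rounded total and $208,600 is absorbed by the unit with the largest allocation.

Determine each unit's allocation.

First tranche $62,400 split equally: $15,600 each.
Remainder $146,200 by assessed value (total 1,942,739): Unit 5B 17,313.37 → $17,300; Unit PH1 44,927.43 → $44,900; Unit 2A 21,378.47 → $21,400; Unit 3A 62,580.73 → $62,600.
Totals: Unit 5B $15,600 + $17,300 = $32,900; Unit PH1 $15,600 + $44,900 = $60,500; Unit 2A $15,600 + $21,400 = $37,000; Unit 3A $15,600 + $62,600 = $78,200.

Unit 5B: $32,900 · Unit PH1: $60,500 · Unit 2A: $37,000 · Unit 3A: $78,200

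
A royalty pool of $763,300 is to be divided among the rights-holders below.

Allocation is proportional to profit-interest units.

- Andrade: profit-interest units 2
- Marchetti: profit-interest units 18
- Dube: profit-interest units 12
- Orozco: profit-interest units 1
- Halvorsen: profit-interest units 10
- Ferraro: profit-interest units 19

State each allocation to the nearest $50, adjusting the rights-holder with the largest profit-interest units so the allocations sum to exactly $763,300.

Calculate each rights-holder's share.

Sum of profit-interest units: 62.
Unrounded shares: Andrade 2/62 × $763,300 = 24,622.58; Marchetti 18/62 × $763,300 = 221,603.23; Dube 12/62 × $763,300 = 147,735.48; Orozco 1/62 × $763,300 = 12,311.29; Halvorsen 10/62 × $763,300 = 123,112.90; Ferraro 19/62 × $763,300 = 233,914.52.
After rounding ($50): Andrade $24,600; Marchetti $221,600; Dube $147,750; Orozco $12,300; Halvorsen $123,100; Ferraro $233,900. Sum = $763,250.
Difference $763,300 − $763,250 = +$50 applied to largest profit-interest units (Ferraro): Ferraro becomes $233,950.

Andrade: $24,600 · Marchetti: $221,600 · Dube: $147,750 · Orozco: $12,300 · Halvorsen: $123,100 · Ferraro: $233,950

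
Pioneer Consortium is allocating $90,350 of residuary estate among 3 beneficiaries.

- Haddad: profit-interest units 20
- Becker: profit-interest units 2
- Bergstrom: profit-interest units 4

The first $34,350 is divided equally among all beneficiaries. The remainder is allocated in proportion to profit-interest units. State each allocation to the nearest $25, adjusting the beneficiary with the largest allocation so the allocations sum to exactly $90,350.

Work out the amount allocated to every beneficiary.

Haddad: $54,525; Becker: $15,750; Bergstrom: $20,075

First tranche $34,350 split equally: $11,450 each.
Remainder $56,000 by profit-interest units (total 26): Haddad 43,076.92 → $43,075; Becker 4,307.69 → $4,300; Bergstrom 8,615.38 → $8,625.
Totals: Haddad $11,450 + $43,075 = $54,525; Becker $11,450 + $4,300 = $15,750; Bergstrom $11,450 + $8,625 = $20,075.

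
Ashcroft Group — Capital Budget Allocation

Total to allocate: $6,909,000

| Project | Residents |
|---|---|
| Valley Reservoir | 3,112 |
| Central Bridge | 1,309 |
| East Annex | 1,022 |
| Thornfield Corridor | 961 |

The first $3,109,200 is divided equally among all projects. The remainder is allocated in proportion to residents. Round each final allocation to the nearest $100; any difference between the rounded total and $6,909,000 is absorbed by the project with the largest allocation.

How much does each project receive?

Valley Reservoir: $2,623,800 · Central Bridge: $1,554,000 · East Annex: $1,383,700 · Thornfield Corridor: $1,347,500

$3,109,200 shared equally gives $777,300 per project.
Remainder $3,799,800 by residents (total 6,404): Valley Reservoir 1,846,498.69 → $1,846,500; Central Bridge 776,692.41 → $776,700; East Annex 606,401.56 → $606,400; Thornfield Corridor 570,207.34 → $570,200.
Totals: Valley Reservoir $777,300 + $1,846,500 = $2,623,800; Central Bridge $777,300 + $776,700 = $1,554,000; East Annex $777,300 + $606,400 = $1,383,700; Thornfield Corridor $777,300 + $570,200 = $1,347,500.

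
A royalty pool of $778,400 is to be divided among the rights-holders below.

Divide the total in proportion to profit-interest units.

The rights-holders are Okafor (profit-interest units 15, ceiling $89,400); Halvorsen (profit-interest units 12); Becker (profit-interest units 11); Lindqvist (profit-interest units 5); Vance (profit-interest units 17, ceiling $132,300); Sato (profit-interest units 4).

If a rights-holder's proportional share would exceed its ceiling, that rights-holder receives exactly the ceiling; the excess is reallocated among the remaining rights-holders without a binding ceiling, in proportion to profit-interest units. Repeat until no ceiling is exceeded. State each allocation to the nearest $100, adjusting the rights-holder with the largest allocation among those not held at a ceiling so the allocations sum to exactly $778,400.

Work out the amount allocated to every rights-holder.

Okafor: $89,400 · Halvorsen: $208,700 · Becker: $191,400 · Lindqvist: $87,000 · Vance: $132,300 · Sato: $69,600

Profit-interest units total: 64.
Unconstrained shares: Okafor 182,437.50; Halvorsen 145,950.00; Becker 133,787.50; Lindqvist 60,812.50; Vance 206,762.50; Sato 48,650.00.
Cap binds for Okafor ($89,400), Vance ($132,300); remaining pool $556,700 reallocated over remaining profit-interest units 32.
Shares after redistribution: Halvorsen 208,762.50 → $208,800; Becker 191,365.62 → $191,400; Lindqvist 86,984.38 → $87,000; Sato 69,587.50 → $69,600.
Rounding difference −$100 applied to Halvorsen → $208,700.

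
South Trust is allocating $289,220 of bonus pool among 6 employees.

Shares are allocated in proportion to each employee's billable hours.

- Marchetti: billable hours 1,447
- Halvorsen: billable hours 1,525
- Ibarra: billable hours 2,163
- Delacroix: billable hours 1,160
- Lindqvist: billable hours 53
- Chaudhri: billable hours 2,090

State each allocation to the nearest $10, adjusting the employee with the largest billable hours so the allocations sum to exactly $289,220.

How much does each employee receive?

Marchetti: $49,600 · Halvorsen: $52,270 · Ibarra: $74,130 · Delacroix: $39,760 · Lindqvist: $1,820 · Chaudhri: $71,640

Combined billable hours = 8,438.
Proportional shares: Marchetti 1,447/8,438 × $289,220 = 49,597.22; Halvorsen 1,525/8,438 × $289,220 = 52,270.74; Ibarra 2,163/8,438 × $289,220 = 74,138.76; Delacroix 1,160/8,438 × $289,220 = 39,760.04; Lindqvist 53/8,438 × $289,220 = 1,816.62; Chaudhri 2,090/8,438 × $289,220 = 71,636.62.
Rounded to nearest $10: Marchetti $49,600; Halvorsen $52,270; Ibarra $74,140; Delacroix $39,760; Lindqvist $1,820; Chaudhri $71,640. Sum = $289,230.
Difference $289,220 − $289,230 = −$10 applied to largest billable hours (Ibarra): Ibarra becomes $74,130.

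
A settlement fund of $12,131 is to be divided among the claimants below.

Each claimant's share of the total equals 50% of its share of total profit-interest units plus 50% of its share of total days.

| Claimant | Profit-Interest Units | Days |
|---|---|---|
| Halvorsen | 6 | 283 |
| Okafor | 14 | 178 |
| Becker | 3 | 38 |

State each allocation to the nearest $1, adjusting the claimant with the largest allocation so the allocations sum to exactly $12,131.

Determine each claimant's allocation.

Totals — profit-interest units 23, days 499.
Composite weights (50% profit-interest units + 50% days): Halvorsen 0.4140; Okafor 0.4827; Becker 0.1033.
Raw shares: Halvorsen 5,022.26; Okafor 5,855.69; Becker 1,253.05.
Rounded to nearest $1: Halvorsen $5,022; Okafor $5,856; Becker $1,253. Sum = $12,131.
Rounded total matches; no reconciliation needed.

Halvorsen: $5,022 · Okafor: $5,856 · Becker: $1,253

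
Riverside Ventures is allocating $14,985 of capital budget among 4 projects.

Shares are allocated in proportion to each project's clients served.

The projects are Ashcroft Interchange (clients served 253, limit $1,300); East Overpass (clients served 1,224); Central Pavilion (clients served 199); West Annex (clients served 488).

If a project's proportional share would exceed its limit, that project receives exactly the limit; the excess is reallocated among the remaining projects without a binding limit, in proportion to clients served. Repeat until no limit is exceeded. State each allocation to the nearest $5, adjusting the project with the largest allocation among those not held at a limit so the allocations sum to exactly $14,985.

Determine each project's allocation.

Ashcroft Interchange: $1,300 · East Overpass: $8,765 · Central Pavilion: $1,425 · West Annex: $3,495

Sum of clients served: 2,164.
Unconstrained shares: Ashcroft Interchange 1,751.94; East Overpass 8,475.80; Central Pavilion 1,378.01; West Annex 3,379.24.
Capped: Ashcroft Interchange ($1,300); balance $13,685 reallocated over remaining clients served 1,911.
Shares after redistribution: East Overpass 8,765.27 → $8,765; Central Pavilion 1,425.07 → $1,425; West Annex 3,494.65 → $3,495.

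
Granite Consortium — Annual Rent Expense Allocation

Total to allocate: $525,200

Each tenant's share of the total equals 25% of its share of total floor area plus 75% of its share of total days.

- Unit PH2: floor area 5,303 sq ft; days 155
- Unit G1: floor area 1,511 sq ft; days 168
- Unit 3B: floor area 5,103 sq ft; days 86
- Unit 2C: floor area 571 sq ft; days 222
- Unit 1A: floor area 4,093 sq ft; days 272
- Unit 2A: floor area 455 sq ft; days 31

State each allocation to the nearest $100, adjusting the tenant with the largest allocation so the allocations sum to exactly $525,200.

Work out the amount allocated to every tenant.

Floor area total 17,036; days total 934.
Composite weights (25% floor area + 75% days): Unit PH2 0.2023; Unit G1 0.1571; Unit 3B 0.1439; Unit 2C 0.1866; Unit 1A 0.2785; Unit 2A 0.0316.
Unrounded shares: Unit PH2 106,240.17; Unit G1 82,496.98; Unit 3B 75,599.05; Unit 2C 98,025.87; Unit 1A 146,257.38; Unit 2A 16,580.55.
At nearest $100: Unit PH2 $106,200; Unit G1 $82,500; Unit 3B $75,600; Unit 2C $98,000; Unit 1A $146,300; Unit 2A $16,600. Sum = $525,200.
No rounding difference to absorb.

Unit PH2: $106,200 | Unit G1: $82,500 | Unit 3B: $75,600 | Unit 2C: $98,000 | Unit 1A: $146,300 | Unit 2A: $16,600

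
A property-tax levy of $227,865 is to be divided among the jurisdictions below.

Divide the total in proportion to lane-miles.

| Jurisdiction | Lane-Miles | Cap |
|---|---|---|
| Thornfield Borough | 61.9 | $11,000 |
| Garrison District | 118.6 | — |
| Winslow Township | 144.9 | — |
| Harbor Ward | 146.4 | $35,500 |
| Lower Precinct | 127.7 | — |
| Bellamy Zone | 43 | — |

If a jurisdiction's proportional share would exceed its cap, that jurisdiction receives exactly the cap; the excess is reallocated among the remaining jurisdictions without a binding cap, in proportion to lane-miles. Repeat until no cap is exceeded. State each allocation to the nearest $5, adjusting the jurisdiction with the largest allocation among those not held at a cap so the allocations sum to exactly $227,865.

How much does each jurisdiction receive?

Total lane-miles = 642.5.
Pro-rata shares before constraints: Thornfield Borough 21,953.06; Garrison District 42,061.93; Winslow Township 51,389.32; Harbor Ward 51,921.30; Lower Precinct 45,289.28; Bellamy Zone 15,250.11.
Cap binds for Thornfield Borough ($11,000), Harbor Ward ($35,500); residual $181,365 reallocated over remaining lane-miles 434.2.
Remaining shares: Garrison District 49,539.13 → $49,540; Winslow Township 60,524.62 → $60,525; Lower Precinct 53,340.19 → $53,340; Bellamy Zone 17,961.07 → $17,960.

Thornfield Borough: $11,000 · Garrison District: $49,540 · Winslow Township: $60,525 · Harbor Ward: $35,500 · Lower Precinct: $53,340 · Bellamy Zone: $17,960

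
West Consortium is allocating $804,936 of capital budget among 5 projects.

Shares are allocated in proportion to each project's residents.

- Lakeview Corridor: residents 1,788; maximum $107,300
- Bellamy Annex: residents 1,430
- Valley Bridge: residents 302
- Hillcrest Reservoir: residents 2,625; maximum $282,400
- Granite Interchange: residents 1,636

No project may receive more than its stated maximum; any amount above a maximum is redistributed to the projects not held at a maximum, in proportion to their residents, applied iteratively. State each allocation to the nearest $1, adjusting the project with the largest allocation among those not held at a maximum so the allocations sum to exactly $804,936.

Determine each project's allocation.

Total residents = 7,781.
Pro-rata shares before constraints: Lakeview Corridor 184,966.66; Bellamy Annex 147,931.95; Valley Bridge 31,241.57; Hillcrest Reservoir 271,553.40; Granite Interchange 169,242.42.
Cap binds for Lakeview Corridor ($107,300); balance $697,636 reallocated over remaining residents 5,993.
Cap binds for Hillcrest Reservoir ($282,400); balance $415,236 reallocated over remaining residents 3,368.
Shares after redistribution: Bellamy Annex 176,302.70 → $176,303; Valley Bridge 37,233.16 → $37,233; Granite Interchange 201,700.15 → $201,700.

Lakeview Corridor: $107,300; Bellamy Annex: $176,303; Valley Bridge: $37,233; Hillcrest Reservoir: $282,400; Granite Interchange: $201,700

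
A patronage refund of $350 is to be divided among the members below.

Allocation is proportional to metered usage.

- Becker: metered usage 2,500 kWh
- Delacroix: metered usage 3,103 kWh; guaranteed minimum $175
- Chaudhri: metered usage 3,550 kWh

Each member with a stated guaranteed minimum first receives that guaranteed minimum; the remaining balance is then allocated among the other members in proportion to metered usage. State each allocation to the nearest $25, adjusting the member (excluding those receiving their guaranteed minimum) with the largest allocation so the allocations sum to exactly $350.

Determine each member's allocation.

Becker: $75; Delacroix: $175; Chaudhri: $100

Minimums first: Delacroix $175. Remaining pool $175.
Remaining pool split over remaining metered usage 6,050: Becker 72.31 → $75; Chaudhri 102.69 → $100.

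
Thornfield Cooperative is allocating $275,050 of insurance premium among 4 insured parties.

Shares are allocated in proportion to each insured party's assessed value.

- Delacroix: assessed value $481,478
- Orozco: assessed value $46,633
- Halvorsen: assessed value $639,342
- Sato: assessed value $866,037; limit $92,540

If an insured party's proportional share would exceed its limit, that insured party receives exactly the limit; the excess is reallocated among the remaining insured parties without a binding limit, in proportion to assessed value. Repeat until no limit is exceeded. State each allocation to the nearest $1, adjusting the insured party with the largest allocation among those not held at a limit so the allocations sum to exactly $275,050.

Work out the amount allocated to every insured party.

Assessed value total: 2,033,490.
Unconstrained shares: Delacroix 65,124.75; Orozco 6,307.58; Halvorsen 86,477.44; Sato 117,140.23.
Capped: Sato ($92,540); balance $182,510 reallocated over remaining assessed value 1,167,453.
Shares after redistribution: Delacroix 75,270.31 → $75,270; Orozco 7,290.22 → $7,290; Halvorsen 99,949.47 → $99,949.
Rounding difference +$1 applied to Halvorsen → $99,950.

Delacroix: $75,270; Orozco: $7,290; Halvorsen: $99,950; Sato: $92,540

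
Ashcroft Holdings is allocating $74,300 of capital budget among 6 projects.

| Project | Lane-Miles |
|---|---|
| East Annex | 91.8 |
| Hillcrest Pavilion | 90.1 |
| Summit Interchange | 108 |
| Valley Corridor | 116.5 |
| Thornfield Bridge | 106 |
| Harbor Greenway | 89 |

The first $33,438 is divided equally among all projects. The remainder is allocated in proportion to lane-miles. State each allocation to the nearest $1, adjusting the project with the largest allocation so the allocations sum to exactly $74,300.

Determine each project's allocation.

First tranche $33,438 split equally: $5,573 each.
Remainder $40,862 by lane-miles (total 601.4): East Annex 6,237.33 → $6,237; Hillcrest Pavilion 6,121.83 → $6,122; Summit Interchange 7,338.04 → $7,338; Valley Corridor 7,915.57 → $7,916; Thornfield Bridge 7,202.15 → $7,202; Harbor Greenway 6,047.09 → $6,047.
Totals: East Annex $5,573 + $6,237 = $11,810; Hillcrest Pavilion $5,573 + $6,122 = $11,695; Summit Interchange $5,573 + $7,338 = $12,911; Valley Corridor $5,573 + $7,916 = $13,489; Thornfield Bridge $5,573 + $7,202 = $12,775; Harbor Greenway $5,573 + $6,047 = $11,620.

East Annex: $11,810 · Hillcrest Pavilion: $11,695 · Summit Interchange: $12,911 · Valley Corridor: $13,489 · Thornfield Bridge: $12,775 · Harbor Greenway: $11,620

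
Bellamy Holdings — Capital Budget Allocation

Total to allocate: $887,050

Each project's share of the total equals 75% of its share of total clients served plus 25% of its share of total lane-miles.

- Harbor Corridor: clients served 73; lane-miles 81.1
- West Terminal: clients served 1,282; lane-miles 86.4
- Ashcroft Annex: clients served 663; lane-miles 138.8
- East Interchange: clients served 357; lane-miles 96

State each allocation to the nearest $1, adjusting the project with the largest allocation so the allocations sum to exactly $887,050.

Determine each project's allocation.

Totals — clients served 2,375, lane-miles 402.3.
Combined weights (75% clients served + 25% lane-miles): Harbor Corridor 0.0735; West Terminal 0.4585; Ashcroft Annex 0.2956; East Interchange 0.1724.
Pro-rata amounts: Harbor Corridor 65,154.13; West Terminal 406,742.04; Ashcroft Annex 262,231.90; East Interchange 152,921.93.
After rounding ($1): Harbor Corridor $65,154; West Terminal $406,742; Ashcroft Annex $262,232; East Interchange $152,922. Sum = $887,050.
No rounding difference to absorb.

Harbor Corridor: $65,154; West Terminal: $406,742; Ashcroft Annex: $262,232; East Interchange: $152,922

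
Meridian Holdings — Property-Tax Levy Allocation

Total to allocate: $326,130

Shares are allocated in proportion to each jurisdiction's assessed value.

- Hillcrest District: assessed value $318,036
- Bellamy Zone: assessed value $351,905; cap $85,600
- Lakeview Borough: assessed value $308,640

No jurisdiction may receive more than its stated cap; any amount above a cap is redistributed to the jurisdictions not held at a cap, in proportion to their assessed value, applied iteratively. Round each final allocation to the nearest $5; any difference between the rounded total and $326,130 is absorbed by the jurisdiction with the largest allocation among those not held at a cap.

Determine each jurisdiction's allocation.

Assessed value total: 978,581.
Unconstrained shares: Hillcrest District 105,991.31; Bellamy Zone 117,278.77; Lakeview Borough 102,859.92.
Held at cap: Bellamy Zone ($85,600); balance $240,530 reallocated over remaining assessed value 626,676.
Remaining shares: Hillcrest District 122,068.18 → $122,070; Lakeview Borough 118,461.82 → $118,460.

Hillcrest District: $122,070; Bellamy Zone: $85,600; Lakeview Borough: $118,460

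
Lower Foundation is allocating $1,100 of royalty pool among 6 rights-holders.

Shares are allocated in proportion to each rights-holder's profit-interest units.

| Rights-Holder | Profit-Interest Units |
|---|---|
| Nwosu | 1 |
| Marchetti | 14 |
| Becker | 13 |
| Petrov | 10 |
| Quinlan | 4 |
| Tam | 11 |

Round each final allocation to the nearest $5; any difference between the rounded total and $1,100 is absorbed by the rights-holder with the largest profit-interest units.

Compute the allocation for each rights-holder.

Nwosu: $20 · Marchetti: $285 · Becker: $270 · Petrov: $210 · Quinlan: $85 · Tam: $230

Total profit-interest units = 53.
Proportional shares: Nwosu 1/53 × $1,100 = 20.75; Marchetti 14/53 × $1,100 = 290.57; Becker 13/53 × $1,100 = 269.81; Petrov 10/53 × $1,100 = 207.55; Quinlan 4/53 × $1,100 = 83.02; Tam 11/53 × $1,100 = 228.30.
Rounded to nearest $5: Nwosu $20; Marchetti $290; Becker $270; Petrov $210; Quinlan $85; Tam $230. Sum = $1,105.
Difference $1,100 − $1,105 = −$5 applied to largest profit-interest units (Marchetti): Marchetti becomes $285.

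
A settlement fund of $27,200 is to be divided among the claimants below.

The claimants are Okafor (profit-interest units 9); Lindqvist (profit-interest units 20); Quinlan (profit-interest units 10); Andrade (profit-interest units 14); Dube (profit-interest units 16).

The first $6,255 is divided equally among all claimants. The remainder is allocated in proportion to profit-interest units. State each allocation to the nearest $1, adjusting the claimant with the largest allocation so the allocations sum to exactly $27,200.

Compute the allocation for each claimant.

Okafor: $3,983; Lindqvist: $7,321; Quinlan: $4,287; Andrade: $5,501; Dube: $6,108

First tranche $6,255 split equally: $1,251 each.
Remainder $20,945 by profit-interest units (total 69): Okafor 2,731.96 → $2,732; Lindqvist 6,071.01 → $6,071; Quinlan 3,035.51 → $3,036; Andrade 4,249.71 → $4,250; Dube 4,856.81 → $4,857.
Rounding difference −$1 on remainder applied to Lindqvist.
Totals: Okafor $1,251 + $2,732 = $3,983; Lindqvist $1,251 + $6,070 = $7,321; Quinlan $1,251 + $3,036 = $4,287; Andrade $1,251 + $4,250 = $5,501; Dube $1,251 + $4,857 = $6,108.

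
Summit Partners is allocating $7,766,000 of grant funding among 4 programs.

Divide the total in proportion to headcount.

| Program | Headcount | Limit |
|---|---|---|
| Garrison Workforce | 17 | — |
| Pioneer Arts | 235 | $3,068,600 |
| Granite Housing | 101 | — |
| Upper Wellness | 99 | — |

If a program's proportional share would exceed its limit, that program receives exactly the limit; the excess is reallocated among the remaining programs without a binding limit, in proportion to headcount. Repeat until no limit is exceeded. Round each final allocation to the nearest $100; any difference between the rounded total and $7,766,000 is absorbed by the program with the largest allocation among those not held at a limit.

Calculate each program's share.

Garrison Workforce: $368,000 | Pioneer Arts: $3,068,600 | Granite Housing: $2,186,300 | Upper Wellness: $2,143,100

Total headcount = 452.
Proportional shares (ignoring caps): Garrison Workforce 292,084.07; Pioneer Arts 4,037,632.74; Granite Housing 1,735,323.01; Upper Wellness 1,700,960.18.
Held at cap: Pioneer Arts ($3,068,600); remaining pool $4,697,400 reallocated over remaining headcount 217.
Remaining shares: Garrison Workforce 367,999.08 → $368,000; Granite Housing 2,186,347.47 → $2,186,300; Upper Wellness 2,143,053.46 → $2,143,100.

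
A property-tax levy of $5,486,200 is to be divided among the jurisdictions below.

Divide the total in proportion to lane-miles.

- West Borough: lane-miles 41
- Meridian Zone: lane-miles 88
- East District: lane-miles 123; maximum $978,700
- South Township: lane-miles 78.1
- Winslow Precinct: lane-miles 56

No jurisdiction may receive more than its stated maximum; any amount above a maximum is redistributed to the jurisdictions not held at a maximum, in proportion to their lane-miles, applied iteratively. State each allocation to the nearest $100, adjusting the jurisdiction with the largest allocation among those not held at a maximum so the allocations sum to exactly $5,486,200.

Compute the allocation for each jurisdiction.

West Borough: $702,400; Meridian Zone: $1,507,700; East District: $978,700; South Township: $1,338,000; Winslow Precinct: $959,400

Lane-miles total: 386.1.
Proportional shares (ignoring caps): West Borough 582,580.16; Meridian Zone 1,250,415.95; East District 1,747,740.48; South Township 1,109,744.16; Winslow Precinct 795,719.24.
Capped: East District ($978,700); remaining pool $4,507,500 reallocated over remaining lane-miles 263.1.
Redistributed shares: West Borough 702,423.03 → $702,400; Meridian Zone 1,507,639.68 → $1,507,600; South Township 1,338,030.22 → $1,338,000; Winslow Precinct 959,407.07 → $959,400.
Rounding difference +$100 applied to Meridian Zone → $1,507,700.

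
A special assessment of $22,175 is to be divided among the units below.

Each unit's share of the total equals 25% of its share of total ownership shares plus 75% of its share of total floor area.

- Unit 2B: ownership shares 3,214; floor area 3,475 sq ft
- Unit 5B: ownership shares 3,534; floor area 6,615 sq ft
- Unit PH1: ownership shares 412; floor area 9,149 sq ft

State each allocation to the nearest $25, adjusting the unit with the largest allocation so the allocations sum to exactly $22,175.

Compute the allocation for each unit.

Totals — ownership shares 7,160, floor area 19,239.
Blended shares (25% ownership shares + 75% floor area): Unit 2B 0.2477; Unit 5B 0.3813; Unit PH1 0.3710.
Proportional shares: Unit 2B 5,492.47; Unit 5B 8,454.63; Unit PH1 8,227.90.
At nearest $25: Unit 2B $5,500; Unit 5B $8,450; Unit PH1 $8,225. Sum = $22,175.
No rounding difference to absorb.

Unit 2B: $5,500 | Unit 5B: $8,450 | Unit PH1: $8,225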